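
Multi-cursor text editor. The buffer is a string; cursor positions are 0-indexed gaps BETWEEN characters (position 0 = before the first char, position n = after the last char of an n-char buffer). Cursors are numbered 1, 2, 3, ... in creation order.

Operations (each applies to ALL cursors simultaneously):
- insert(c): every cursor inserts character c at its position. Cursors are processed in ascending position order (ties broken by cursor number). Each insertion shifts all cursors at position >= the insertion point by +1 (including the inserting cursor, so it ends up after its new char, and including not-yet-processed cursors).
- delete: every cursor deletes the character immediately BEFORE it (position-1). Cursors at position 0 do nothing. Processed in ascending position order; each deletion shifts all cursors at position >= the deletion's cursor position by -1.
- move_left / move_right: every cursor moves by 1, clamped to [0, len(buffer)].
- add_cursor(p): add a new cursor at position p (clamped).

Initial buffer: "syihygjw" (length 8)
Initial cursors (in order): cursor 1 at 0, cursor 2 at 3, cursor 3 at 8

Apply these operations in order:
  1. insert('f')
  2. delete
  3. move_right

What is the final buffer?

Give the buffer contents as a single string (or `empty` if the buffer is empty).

After op 1 (insert('f')): buffer="fsyifhygjwf" (len 11), cursors c1@1 c2@5 c3@11, authorship 1...2.....3
After op 2 (delete): buffer="syihygjw" (len 8), cursors c1@0 c2@3 c3@8, authorship ........
After op 3 (move_right): buffer="syihygjw" (len 8), cursors c1@1 c2@4 c3@8, authorship ........

Answer: syihygjw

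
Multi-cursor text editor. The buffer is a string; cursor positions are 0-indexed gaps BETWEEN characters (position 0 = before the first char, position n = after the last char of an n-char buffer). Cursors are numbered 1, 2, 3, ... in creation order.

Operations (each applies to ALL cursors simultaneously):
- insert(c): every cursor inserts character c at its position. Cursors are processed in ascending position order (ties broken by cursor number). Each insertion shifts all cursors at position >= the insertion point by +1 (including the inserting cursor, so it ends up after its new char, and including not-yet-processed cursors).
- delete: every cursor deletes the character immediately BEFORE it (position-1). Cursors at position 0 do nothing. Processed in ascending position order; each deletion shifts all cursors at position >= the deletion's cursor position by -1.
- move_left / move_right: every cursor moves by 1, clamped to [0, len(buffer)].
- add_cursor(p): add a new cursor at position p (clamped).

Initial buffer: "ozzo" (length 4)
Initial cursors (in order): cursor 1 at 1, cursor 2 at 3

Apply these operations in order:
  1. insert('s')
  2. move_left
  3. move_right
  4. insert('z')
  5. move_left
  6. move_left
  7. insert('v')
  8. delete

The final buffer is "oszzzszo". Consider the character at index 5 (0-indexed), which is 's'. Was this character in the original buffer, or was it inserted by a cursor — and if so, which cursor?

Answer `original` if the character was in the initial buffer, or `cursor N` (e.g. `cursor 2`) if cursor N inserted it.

After op 1 (insert('s')): buffer="oszzso" (len 6), cursors c1@2 c2@5, authorship .1..2.
After op 2 (move_left): buffer="oszzso" (len 6), cursors c1@1 c2@4, authorship .1..2.
After op 3 (move_right): buffer="oszzso" (len 6), cursors c1@2 c2@5, authorship .1..2.
After op 4 (insert('z')): buffer="oszzzszo" (len 8), cursors c1@3 c2@7, authorship .11..22.
After op 5 (move_left): buffer="oszzzszo" (len 8), cursors c1@2 c2@6, authorship .11..22.
After op 6 (move_left): buffer="oszzzszo" (len 8), cursors c1@1 c2@5, authorship .11..22.
After op 7 (insert('v')): buffer="ovszzzvszo" (len 10), cursors c1@2 c2@7, authorship .111..222.
After op 8 (delete): buffer="oszzzszo" (len 8), cursors c1@1 c2@5, authorship .11..22.
Authorship (.=original, N=cursor N): . 1 1 . . 2 2 .
Index 5: author = 2

Answer: cursor 2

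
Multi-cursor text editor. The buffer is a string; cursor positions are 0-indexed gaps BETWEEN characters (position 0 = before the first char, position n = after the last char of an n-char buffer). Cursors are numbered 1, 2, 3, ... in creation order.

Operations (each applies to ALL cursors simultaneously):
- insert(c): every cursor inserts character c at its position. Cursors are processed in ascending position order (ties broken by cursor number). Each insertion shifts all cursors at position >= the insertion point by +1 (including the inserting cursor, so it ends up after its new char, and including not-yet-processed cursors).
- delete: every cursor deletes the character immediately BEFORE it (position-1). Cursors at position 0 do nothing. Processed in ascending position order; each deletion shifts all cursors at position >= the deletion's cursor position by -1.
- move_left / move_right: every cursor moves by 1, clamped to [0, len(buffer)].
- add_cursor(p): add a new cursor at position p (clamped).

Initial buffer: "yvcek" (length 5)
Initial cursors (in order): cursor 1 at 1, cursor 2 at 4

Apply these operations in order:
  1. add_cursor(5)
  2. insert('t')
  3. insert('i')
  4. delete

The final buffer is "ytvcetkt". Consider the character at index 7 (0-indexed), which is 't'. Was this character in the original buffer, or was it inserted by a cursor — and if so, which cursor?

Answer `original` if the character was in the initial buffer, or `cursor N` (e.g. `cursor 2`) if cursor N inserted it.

After op 1 (add_cursor(5)): buffer="yvcek" (len 5), cursors c1@1 c2@4 c3@5, authorship .....
After op 2 (insert('t')): buffer="ytvcetkt" (len 8), cursors c1@2 c2@6 c3@8, authorship .1...2.3
After op 3 (insert('i')): buffer="ytivcetikti" (len 11), cursors c1@3 c2@8 c3@11, authorship .11...22.33
After op 4 (delete): buffer="ytvcetkt" (len 8), cursors c1@2 c2@6 c3@8, authorship .1...2.3
Authorship (.=original, N=cursor N): . 1 . . . 2 . 3
Index 7: author = 3

Answer: cursor 3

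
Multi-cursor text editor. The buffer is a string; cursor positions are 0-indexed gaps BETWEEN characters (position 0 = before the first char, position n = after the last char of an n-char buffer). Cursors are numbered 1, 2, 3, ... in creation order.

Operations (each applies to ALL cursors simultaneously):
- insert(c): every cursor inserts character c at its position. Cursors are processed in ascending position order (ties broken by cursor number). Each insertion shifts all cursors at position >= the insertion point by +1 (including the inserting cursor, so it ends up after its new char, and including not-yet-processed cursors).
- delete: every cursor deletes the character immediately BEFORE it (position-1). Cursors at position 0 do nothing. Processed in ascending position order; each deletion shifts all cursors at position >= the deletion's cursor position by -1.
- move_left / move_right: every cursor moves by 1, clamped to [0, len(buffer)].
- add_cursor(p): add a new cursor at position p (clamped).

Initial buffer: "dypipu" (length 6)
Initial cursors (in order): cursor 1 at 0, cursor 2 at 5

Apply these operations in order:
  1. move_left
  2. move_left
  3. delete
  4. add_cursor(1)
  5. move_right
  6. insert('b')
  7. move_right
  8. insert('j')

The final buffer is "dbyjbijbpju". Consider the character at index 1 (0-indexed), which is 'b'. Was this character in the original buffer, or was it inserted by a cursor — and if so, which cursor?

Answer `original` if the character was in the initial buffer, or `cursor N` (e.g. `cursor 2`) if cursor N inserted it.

After op 1 (move_left): buffer="dypipu" (len 6), cursors c1@0 c2@4, authorship ......
After op 2 (move_left): buffer="dypipu" (len 6), cursors c1@0 c2@3, authorship ......
After op 3 (delete): buffer="dyipu" (len 5), cursors c1@0 c2@2, authorship .....
After op 4 (add_cursor(1)): buffer="dyipu" (len 5), cursors c1@0 c3@1 c2@2, authorship .....
After op 5 (move_right): buffer="dyipu" (len 5), cursors c1@1 c3@2 c2@3, authorship .....
After op 6 (insert('b')): buffer="dbybibpu" (len 8), cursors c1@2 c3@4 c2@6, authorship .1.3.2..
After op 7 (move_right): buffer="dbybibpu" (len 8), cursors c1@3 c3@5 c2@7, authorship .1.3.2..
After op 8 (insert('j')): buffer="dbyjbijbpju" (len 11), cursors c1@4 c3@7 c2@10, authorship .1.13.32.2.
Authorship (.=original, N=cursor N): . 1 . 1 3 . 3 2 . 2 .
Index 1: author = 1

Answer: cursor 1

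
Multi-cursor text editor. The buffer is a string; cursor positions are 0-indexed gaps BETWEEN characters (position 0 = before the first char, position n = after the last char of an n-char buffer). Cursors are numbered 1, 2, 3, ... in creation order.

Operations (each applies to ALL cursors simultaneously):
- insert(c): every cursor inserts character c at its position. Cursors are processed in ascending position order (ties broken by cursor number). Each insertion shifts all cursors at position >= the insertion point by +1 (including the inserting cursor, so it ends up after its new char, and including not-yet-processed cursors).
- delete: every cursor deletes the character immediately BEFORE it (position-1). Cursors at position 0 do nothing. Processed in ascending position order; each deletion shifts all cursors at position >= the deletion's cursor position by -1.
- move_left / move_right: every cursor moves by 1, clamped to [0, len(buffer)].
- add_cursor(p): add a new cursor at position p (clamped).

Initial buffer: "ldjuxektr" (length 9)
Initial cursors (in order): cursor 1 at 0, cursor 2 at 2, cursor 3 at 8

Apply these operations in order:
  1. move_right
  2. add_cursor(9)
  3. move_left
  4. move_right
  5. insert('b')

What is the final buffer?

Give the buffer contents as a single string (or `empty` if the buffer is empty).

Answer: lbdjbuxektrbb

Derivation:
After op 1 (move_right): buffer="ldjuxektr" (len 9), cursors c1@1 c2@3 c3@9, authorship .........
After op 2 (add_cursor(9)): buffer="ldjuxektr" (len 9), cursors c1@1 c2@3 c3@9 c4@9, authorship .........
After op 3 (move_left): buffer="ldjuxektr" (len 9), cursors c1@0 c2@2 c3@8 c4@8, authorship .........
After op 4 (move_right): buffer="ldjuxektr" (len 9), cursors c1@1 c2@3 c3@9 c4@9, authorship .........
After op 5 (insert('b')): buffer="lbdjbuxektrbb" (len 13), cursors c1@2 c2@5 c3@13 c4@13, authorship .1..2......34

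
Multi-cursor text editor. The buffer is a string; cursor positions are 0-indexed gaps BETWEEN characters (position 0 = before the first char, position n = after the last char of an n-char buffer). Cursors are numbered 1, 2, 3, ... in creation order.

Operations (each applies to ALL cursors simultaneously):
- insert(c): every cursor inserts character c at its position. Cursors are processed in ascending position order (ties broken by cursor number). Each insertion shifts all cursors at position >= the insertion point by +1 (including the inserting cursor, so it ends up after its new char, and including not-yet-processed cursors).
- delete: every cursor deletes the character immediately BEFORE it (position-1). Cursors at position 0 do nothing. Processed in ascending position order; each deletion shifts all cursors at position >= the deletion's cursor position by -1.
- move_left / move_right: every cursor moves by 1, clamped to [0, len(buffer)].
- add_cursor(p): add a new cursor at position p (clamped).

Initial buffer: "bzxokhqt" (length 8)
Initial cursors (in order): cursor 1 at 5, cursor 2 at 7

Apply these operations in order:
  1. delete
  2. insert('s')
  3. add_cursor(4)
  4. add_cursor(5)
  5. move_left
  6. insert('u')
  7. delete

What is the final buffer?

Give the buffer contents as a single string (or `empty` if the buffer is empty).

After op 1 (delete): buffer="bzxoht" (len 6), cursors c1@4 c2@5, authorship ......
After op 2 (insert('s')): buffer="bzxoshst" (len 8), cursors c1@5 c2@7, authorship ....1.2.
After op 3 (add_cursor(4)): buffer="bzxoshst" (len 8), cursors c3@4 c1@5 c2@7, authorship ....1.2.
After op 4 (add_cursor(5)): buffer="bzxoshst" (len 8), cursors c3@4 c1@5 c4@5 c2@7, authorship ....1.2.
After op 5 (move_left): buffer="bzxoshst" (len 8), cursors c3@3 c1@4 c4@4 c2@6, authorship ....1.2.
After op 6 (insert('u')): buffer="bzxuouushust" (len 12), cursors c3@4 c1@7 c4@7 c2@10, authorship ...3.141.22.
After op 7 (delete): buffer="bzxoshst" (len 8), cursors c3@3 c1@4 c4@4 c2@6, authorship ....1.2.

Answer: bzxoshst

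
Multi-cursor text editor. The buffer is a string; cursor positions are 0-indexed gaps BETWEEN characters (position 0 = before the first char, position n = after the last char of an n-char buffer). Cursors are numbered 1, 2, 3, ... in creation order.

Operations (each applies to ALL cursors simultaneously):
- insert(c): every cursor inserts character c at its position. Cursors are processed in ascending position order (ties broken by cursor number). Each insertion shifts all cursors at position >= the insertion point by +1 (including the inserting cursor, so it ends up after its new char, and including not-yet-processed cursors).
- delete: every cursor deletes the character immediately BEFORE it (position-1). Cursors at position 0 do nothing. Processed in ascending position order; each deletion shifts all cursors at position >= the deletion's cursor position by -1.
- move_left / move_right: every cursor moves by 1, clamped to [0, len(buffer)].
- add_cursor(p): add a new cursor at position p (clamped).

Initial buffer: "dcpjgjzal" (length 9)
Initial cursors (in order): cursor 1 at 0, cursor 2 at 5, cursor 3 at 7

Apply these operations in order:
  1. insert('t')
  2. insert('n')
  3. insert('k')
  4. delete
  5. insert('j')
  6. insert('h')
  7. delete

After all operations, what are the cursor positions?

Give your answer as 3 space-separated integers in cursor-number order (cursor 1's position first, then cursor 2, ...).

Answer: 3 11 16

Derivation:
After op 1 (insert('t')): buffer="tdcpjgtjztal" (len 12), cursors c1@1 c2@7 c3@10, authorship 1.....2..3..
After op 2 (insert('n')): buffer="tndcpjgtnjztnal" (len 15), cursors c1@2 c2@9 c3@13, authorship 11.....22..33..
After op 3 (insert('k')): buffer="tnkdcpjgtnkjztnkal" (len 18), cursors c1@3 c2@11 c3@16, authorship 111.....222..333..
After op 4 (delete): buffer="tndcpjgtnjztnal" (len 15), cursors c1@2 c2@9 c3@13, authorship 11.....22..33..
After op 5 (insert('j')): buffer="tnjdcpjgtnjjztnjal" (len 18), cursors c1@3 c2@11 c3@16, authorship 111.....222..333..
After op 6 (insert('h')): buffer="tnjhdcpjgtnjhjztnjhal" (len 21), cursors c1@4 c2@13 c3@19, authorship 1111.....2222..3333..
After op 7 (delete): buffer="tnjdcpjgtnjjztnjal" (len 18), cursors c1@3 c2@11 c3@16, authorship 111.....222..333..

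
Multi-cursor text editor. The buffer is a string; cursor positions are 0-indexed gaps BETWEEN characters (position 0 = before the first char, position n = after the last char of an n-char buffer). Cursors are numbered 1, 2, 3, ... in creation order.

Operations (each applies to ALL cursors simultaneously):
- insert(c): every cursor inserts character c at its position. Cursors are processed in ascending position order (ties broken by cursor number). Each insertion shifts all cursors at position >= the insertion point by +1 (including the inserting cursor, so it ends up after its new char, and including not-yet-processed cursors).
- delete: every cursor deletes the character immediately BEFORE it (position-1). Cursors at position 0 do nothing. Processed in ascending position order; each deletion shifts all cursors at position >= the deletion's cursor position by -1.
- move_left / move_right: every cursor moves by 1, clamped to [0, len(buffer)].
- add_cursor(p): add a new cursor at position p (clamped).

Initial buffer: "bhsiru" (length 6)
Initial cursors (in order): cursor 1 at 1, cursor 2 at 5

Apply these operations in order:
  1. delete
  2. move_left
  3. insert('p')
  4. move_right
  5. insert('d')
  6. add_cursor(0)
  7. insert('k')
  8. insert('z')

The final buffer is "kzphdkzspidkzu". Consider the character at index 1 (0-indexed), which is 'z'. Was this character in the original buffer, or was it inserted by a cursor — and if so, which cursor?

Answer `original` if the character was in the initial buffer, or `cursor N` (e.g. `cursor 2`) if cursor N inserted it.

After op 1 (delete): buffer="hsiu" (len 4), cursors c1@0 c2@3, authorship ....
After op 2 (move_left): buffer="hsiu" (len 4), cursors c1@0 c2@2, authorship ....
After op 3 (insert('p')): buffer="phspiu" (len 6), cursors c1@1 c2@4, authorship 1..2..
After op 4 (move_right): buffer="phspiu" (len 6), cursors c1@2 c2@5, authorship 1..2..
After op 5 (insert('d')): buffer="phdspidu" (len 8), cursors c1@3 c2@7, authorship 1.1.2.2.
After op 6 (add_cursor(0)): buffer="phdspidu" (len 8), cursors c3@0 c1@3 c2@7, authorship 1.1.2.2.
After op 7 (insert('k')): buffer="kphdkspidku" (len 11), cursors c3@1 c1@5 c2@10, authorship 31.11.2.22.
After op 8 (insert('z')): buffer="kzphdkzspidkzu" (len 14), cursors c3@2 c1@7 c2@13, authorship 331.111.2.222.
Authorship (.=original, N=cursor N): 3 3 1 . 1 1 1 . 2 . 2 2 2 .
Index 1: author = 3

Answer: cursor 3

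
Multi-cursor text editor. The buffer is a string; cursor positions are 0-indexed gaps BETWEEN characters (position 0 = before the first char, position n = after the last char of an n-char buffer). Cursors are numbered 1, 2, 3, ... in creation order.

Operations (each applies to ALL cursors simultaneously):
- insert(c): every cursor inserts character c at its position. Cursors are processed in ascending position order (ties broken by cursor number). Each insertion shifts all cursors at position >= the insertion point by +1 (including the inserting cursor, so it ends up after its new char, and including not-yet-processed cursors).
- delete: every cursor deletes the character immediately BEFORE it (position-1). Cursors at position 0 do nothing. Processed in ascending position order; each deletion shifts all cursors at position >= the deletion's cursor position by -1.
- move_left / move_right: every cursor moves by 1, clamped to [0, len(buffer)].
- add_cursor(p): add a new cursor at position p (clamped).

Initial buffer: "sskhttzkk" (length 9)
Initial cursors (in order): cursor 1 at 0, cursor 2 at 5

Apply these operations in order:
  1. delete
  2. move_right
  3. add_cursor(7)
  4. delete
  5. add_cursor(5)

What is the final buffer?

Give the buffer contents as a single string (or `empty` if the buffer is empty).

After op 1 (delete): buffer="sskhtzkk" (len 8), cursors c1@0 c2@4, authorship ........
After op 2 (move_right): buffer="sskhtzkk" (len 8), cursors c1@1 c2@5, authorship ........
After op 3 (add_cursor(7)): buffer="sskhtzkk" (len 8), cursors c1@1 c2@5 c3@7, authorship ........
After op 4 (delete): buffer="skhzk" (len 5), cursors c1@0 c2@3 c3@4, authorship .....
After op 5 (add_cursor(5)): buffer="skhzk" (len 5), cursors c1@0 c2@3 c3@4 c4@5, authorship .....

Answer: skhzk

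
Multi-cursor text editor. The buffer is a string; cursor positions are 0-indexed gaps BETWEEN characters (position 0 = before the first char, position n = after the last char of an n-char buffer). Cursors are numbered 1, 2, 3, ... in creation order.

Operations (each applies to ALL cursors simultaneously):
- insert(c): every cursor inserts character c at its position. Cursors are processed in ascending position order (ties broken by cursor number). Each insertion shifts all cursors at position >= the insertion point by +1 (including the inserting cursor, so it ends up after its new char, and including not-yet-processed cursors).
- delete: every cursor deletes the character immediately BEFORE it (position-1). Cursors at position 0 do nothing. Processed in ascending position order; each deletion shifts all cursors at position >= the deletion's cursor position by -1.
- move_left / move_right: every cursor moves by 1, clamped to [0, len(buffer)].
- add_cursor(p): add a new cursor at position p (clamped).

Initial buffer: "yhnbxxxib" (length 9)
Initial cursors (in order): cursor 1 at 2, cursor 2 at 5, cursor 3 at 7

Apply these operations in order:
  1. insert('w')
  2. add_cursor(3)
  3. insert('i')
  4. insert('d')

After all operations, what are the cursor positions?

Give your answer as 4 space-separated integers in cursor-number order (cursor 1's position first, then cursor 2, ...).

Answer: 7 13 18 7

Derivation:
After op 1 (insert('w')): buffer="yhwnbxwxxwib" (len 12), cursors c1@3 c2@7 c3@10, authorship ..1...2..3..
After op 2 (add_cursor(3)): buffer="yhwnbxwxxwib" (len 12), cursors c1@3 c4@3 c2@7 c3@10, authorship ..1...2..3..
After op 3 (insert('i')): buffer="yhwiinbxwixxwiib" (len 16), cursors c1@5 c4@5 c2@10 c3@14, authorship ..114...22..33..
After op 4 (insert('d')): buffer="yhwiiddnbxwidxxwidib" (len 20), cursors c1@7 c4@7 c2@13 c3@18, authorship ..11414...222..333..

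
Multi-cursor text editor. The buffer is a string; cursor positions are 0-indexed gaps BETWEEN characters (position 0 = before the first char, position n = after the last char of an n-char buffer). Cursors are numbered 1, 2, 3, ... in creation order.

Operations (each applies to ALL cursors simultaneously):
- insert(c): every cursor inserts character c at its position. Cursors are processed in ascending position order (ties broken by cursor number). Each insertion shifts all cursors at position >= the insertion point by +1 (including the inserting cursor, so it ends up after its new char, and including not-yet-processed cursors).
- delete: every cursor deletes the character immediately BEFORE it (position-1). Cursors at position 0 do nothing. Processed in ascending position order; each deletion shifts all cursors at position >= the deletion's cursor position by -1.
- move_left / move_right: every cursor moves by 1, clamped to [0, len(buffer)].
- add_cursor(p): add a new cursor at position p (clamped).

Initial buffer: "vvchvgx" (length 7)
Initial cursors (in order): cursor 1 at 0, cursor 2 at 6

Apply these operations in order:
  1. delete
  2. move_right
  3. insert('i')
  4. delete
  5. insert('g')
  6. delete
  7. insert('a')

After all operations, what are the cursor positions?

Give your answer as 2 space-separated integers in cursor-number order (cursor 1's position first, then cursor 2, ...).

After op 1 (delete): buffer="vvchvx" (len 6), cursors c1@0 c2@5, authorship ......
After op 2 (move_right): buffer="vvchvx" (len 6), cursors c1@1 c2@6, authorship ......
After op 3 (insert('i')): buffer="vivchvxi" (len 8), cursors c1@2 c2@8, authorship .1.....2
After op 4 (delete): buffer="vvchvx" (len 6), cursors c1@1 c2@6, authorship ......
After op 5 (insert('g')): buffer="vgvchvxg" (len 8), cursors c1@2 c2@8, authorship .1.....2
After op 6 (delete): buffer="vvchvx" (len 6), cursors c1@1 c2@6, authorship ......
After op 7 (insert('a')): buffer="vavchvxa" (len 8), cursors c1@2 c2@8, authorship .1.....2

Answer: 2 8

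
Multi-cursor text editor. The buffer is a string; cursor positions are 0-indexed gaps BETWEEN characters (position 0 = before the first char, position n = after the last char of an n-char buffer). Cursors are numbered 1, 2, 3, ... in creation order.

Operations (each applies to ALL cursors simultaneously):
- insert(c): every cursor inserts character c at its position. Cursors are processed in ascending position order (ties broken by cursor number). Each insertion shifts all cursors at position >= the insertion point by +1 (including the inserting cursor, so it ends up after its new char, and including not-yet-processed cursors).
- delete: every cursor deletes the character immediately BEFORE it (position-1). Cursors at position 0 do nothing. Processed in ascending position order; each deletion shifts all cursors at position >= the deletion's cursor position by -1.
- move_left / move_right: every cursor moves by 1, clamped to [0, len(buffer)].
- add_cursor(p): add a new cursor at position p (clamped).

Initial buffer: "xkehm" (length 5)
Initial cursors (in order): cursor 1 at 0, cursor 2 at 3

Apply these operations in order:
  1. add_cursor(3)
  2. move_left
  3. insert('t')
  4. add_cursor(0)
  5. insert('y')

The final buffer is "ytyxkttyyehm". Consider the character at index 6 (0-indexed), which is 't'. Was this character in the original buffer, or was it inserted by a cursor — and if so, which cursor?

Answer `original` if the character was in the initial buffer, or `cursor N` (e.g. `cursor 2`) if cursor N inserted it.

Answer: cursor 3

Derivation:
After op 1 (add_cursor(3)): buffer="xkehm" (len 5), cursors c1@0 c2@3 c3@3, authorship .....
After op 2 (move_left): buffer="xkehm" (len 5), cursors c1@0 c2@2 c3@2, authorship .....
After op 3 (insert('t')): buffer="txkttehm" (len 8), cursors c1@1 c2@5 c3@5, authorship 1..23...
After op 4 (add_cursor(0)): buffer="txkttehm" (len 8), cursors c4@0 c1@1 c2@5 c3@5, authorship 1..23...
After op 5 (insert('y')): buffer="ytyxkttyyehm" (len 12), cursors c4@1 c1@3 c2@9 c3@9, authorship 411..2323...
Authorship (.=original, N=cursor N): 4 1 1 . . 2 3 2 3 . . .
Index 6: author = 3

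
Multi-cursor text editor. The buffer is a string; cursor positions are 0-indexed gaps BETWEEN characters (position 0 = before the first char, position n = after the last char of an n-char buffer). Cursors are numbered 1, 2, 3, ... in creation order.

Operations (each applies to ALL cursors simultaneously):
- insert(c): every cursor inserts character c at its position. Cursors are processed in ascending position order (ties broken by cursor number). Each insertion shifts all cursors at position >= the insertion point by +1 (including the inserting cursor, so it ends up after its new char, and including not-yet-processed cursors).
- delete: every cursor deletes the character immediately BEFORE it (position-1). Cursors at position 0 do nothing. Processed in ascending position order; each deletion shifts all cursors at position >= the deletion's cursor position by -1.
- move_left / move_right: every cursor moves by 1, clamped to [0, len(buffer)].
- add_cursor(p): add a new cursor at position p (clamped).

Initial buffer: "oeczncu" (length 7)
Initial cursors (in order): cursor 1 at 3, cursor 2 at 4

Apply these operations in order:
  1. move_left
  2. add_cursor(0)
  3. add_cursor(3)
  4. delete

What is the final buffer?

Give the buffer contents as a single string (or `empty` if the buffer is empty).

Answer: zncu

Derivation:
After op 1 (move_left): buffer="oeczncu" (len 7), cursors c1@2 c2@3, authorship .......
After op 2 (add_cursor(0)): buffer="oeczncu" (len 7), cursors c3@0 c1@2 c2@3, authorship .......
After op 3 (add_cursor(3)): buffer="oeczncu" (len 7), cursors c3@0 c1@2 c2@3 c4@3, authorship .......
After op 4 (delete): buffer="zncu" (len 4), cursors c1@0 c2@0 c3@0 c4@0, authorship ....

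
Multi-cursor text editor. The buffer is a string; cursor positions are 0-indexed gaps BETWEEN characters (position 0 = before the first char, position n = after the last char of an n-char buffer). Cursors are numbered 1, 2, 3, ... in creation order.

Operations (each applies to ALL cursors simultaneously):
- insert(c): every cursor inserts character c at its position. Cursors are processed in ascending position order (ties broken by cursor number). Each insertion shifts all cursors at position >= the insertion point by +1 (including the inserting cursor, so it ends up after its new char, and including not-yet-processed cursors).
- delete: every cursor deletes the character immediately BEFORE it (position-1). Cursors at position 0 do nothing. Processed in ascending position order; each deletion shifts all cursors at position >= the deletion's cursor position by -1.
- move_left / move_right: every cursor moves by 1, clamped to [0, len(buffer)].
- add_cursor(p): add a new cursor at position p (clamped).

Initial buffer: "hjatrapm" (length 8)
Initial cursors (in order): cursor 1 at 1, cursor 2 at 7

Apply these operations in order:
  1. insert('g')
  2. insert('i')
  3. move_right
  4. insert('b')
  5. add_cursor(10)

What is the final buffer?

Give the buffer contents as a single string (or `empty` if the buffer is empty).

After op 1 (insert('g')): buffer="hgjatrapgm" (len 10), cursors c1@2 c2@9, authorship .1......2.
After op 2 (insert('i')): buffer="hgijatrapgim" (len 12), cursors c1@3 c2@11, authorship .11......22.
After op 3 (move_right): buffer="hgijatrapgim" (len 12), cursors c1@4 c2@12, authorship .11......22.
After op 4 (insert('b')): buffer="hgijbatrapgimb" (len 14), cursors c1@5 c2@14, authorship .11.1.....22.2
After op 5 (add_cursor(10)): buffer="hgijbatrapgimb" (len 14), cursors c1@5 c3@10 c2@14, authorship .11.1.....22.2

Answer: hgijbatrapgimb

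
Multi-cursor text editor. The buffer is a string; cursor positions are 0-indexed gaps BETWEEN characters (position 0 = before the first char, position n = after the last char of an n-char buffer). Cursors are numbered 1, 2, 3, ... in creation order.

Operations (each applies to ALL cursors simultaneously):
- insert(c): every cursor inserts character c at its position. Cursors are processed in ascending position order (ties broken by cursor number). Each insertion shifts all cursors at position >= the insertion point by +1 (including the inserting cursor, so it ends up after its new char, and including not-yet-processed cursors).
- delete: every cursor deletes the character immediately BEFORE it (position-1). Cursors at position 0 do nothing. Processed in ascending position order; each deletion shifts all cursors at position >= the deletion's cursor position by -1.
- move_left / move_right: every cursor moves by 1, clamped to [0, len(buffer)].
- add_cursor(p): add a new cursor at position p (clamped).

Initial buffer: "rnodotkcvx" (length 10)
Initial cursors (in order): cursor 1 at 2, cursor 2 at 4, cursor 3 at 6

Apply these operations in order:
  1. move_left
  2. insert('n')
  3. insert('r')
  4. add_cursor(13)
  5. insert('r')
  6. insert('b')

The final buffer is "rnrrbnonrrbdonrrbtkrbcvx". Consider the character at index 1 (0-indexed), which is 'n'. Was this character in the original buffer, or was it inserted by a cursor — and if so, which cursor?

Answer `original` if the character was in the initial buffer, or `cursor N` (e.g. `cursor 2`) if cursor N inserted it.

After op 1 (move_left): buffer="rnodotkcvx" (len 10), cursors c1@1 c2@3 c3@5, authorship ..........
After op 2 (insert('n')): buffer="rnnondontkcvx" (len 13), cursors c1@2 c2@5 c3@8, authorship .1..2..3.....
After op 3 (insert('r')): buffer="rnrnonrdonrtkcvx" (len 16), cursors c1@3 c2@7 c3@11, authorship .11..22..33.....
After op 4 (add_cursor(13)): buffer="rnrnonrdonrtkcvx" (len 16), cursors c1@3 c2@7 c3@11 c4@13, authorship .11..22..33.....
After op 5 (insert('r')): buffer="rnrrnonrrdonrrtkrcvx" (len 20), cursors c1@4 c2@9 c3@14 c4@17, authorship .111..222..333..4...
After op 6 (insert('b')): buffer="rnrrbnonrrbdonrrbtkrbcvx" (len 24), cursors c1@5 c2@11 c3@17 c4@21, authorship .1111..2222..3333..44...
Authorship (.=original, N=cursor N): . 1 1 1 1 . . 2 2 2 2 . . 3 3 3 3 . . 4 4 . . .
Index 1: author = 1

Answer: cursor 1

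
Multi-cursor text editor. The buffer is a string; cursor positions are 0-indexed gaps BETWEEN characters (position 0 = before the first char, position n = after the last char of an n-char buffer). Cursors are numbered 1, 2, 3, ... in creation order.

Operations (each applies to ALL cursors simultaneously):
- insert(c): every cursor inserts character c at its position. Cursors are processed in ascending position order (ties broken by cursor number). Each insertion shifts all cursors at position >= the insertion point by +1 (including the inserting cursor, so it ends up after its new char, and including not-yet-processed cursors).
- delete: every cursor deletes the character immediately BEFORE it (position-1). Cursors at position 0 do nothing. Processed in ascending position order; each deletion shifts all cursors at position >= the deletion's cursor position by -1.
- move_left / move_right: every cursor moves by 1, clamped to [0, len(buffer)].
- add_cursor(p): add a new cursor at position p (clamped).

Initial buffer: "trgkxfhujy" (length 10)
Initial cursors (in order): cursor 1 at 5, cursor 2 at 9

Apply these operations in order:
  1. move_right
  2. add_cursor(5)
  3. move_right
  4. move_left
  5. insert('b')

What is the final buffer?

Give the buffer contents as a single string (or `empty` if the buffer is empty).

Answer: trgkxbfbhujby

Derivation:
After op 1 (move_right): buffer="trgkxfhujy" (len 10), cursors c1@6 c2@10, authorship ..........
After op 2 (add_cursor(5)): buffer="trgkxfhujy" (len 10), cursors c3@5 c1@6 c2@10, authorship ..........
After op 3 (move_right): buffer="trgkxfhujy" (len 10), cursors c3@6 c1@7 c2@10, authorship ..........
After op 4 (move_left): buffer="trgkxfhujy" (len 10), cursors c3@5 c1@6 c2@9, authorship ..........
After op 5 (insert('b')): buffer="trgkxbfbhujby" (len 13), cursors c3@6 c1@8 c2@12, authorship .....3.1...2.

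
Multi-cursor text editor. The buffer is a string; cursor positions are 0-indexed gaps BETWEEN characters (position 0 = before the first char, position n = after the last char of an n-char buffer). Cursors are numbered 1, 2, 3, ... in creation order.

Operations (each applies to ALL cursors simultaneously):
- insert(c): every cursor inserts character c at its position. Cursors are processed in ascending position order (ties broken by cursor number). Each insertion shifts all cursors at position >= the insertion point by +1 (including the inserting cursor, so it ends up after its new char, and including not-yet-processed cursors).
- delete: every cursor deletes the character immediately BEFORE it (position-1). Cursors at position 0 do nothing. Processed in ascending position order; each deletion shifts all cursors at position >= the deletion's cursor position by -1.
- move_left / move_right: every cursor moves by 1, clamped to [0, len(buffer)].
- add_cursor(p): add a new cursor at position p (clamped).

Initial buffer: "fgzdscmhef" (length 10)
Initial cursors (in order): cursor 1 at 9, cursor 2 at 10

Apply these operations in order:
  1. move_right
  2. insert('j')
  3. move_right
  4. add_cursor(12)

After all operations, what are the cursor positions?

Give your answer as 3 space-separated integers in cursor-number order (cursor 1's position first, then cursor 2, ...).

After op 1 (move_right): buffer="fgzdscmhef" (len 10), cursors c1@10 c2@10, authorship ..........
After op 2 (insert('j')): buffer="fgzdscmhefjj" (len 12), cursors c1@12 c2@12, authorship ..........12
After op 3 (move_right): buffer="fgzdscmhefjj" (len 12), cursors c1@12 c2@12, authorship ..........12
After op 4 (add_cursor(12)): buffer="fgzdscmhefjj" (len 12), cursors c1@12 c2@12 c3@12, authorship ..........12

Answer: 12 12 12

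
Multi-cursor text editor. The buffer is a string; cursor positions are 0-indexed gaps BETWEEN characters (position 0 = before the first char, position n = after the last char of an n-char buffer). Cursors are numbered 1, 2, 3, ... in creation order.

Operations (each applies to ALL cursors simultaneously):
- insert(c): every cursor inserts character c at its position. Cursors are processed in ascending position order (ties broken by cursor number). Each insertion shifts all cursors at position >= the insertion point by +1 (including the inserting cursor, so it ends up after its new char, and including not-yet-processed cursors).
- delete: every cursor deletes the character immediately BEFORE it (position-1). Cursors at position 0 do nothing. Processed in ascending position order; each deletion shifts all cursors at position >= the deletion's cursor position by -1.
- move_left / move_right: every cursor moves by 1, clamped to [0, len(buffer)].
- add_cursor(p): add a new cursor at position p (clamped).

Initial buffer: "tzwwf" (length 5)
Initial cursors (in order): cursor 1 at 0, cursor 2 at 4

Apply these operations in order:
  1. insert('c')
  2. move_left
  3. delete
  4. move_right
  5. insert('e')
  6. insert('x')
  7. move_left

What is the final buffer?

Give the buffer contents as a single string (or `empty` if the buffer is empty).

After op 1 (insert('c')): buffer="ctzwwcf" (len 7), cursors c1@1 c2@6, authorship 1....2.
After op 2 (move_left): buffer="ctzwwcf" (len 7), cursors c1@0 c2@5, authorship 1....2.
After op 3 (delete): buffer="ctzwcf" (len 6), cursors c1@0 c2@4, authorship 1...2.
After op 4 (move_right): buffer="ctzwcf" (len 6), cursors c1@1 c2@5, authorship 1...2.
After op 5 (insert('e')): buffer="cetzwcef" (len 8), cursors c1@2 c2@7, authorship 11...22.
After op 6 (insert('x')): buffer="cextzwcexf" (len 10), cursors c1@3 c2@9, authorship 111...222.
After op 7 (move_left): buffer="cextzwcexf" (len 10), cursors c1@2 c2@8, authorship 111...222.

Answer: cextzwcexf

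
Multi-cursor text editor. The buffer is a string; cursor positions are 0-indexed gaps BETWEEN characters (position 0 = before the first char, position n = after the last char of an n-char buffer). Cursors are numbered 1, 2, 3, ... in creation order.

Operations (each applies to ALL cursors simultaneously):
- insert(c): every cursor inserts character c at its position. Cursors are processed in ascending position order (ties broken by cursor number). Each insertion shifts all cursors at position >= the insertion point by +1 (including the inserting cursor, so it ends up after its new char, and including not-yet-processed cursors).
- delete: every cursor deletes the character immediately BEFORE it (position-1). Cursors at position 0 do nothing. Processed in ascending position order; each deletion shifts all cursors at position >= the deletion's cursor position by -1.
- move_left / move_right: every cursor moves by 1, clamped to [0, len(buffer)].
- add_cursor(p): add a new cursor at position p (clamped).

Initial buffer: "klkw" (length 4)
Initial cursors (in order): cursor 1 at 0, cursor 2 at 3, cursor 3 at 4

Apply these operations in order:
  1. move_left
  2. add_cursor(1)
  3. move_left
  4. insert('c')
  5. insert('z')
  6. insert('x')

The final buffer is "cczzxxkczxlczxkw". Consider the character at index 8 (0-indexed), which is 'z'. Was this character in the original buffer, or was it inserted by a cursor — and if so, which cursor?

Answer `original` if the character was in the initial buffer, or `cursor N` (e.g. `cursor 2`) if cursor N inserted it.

After op 1 (move_left): buffer="klkw" (len 4), cursors c1@0 c2@2 c3@3, authorship ....
After op 2 (add_cursor(1)): buffer="klkw" (len 4), cursors c1@0 c4@1 c2@2 c3@3, authorship ....
After op 3 (move_left): buffer="klkw" (len 4), cursors c1@0 c4@0 c2@1 c3@2, authorship ....
After op 4 (insert('c')): buffer="cckclckw" (len 8), cursors c1@2 c4@2 c2@4 c3@6, authorship 14.2.3..
After op 5 (insert('z')): buffer="cczzkczlczkw" (len 12), cursors c1@4 c4@4 c2@7 c3@10, authorship 1414.22.33..
After op 6 (insert('x')): buffer="cczzxxkczxlczxkw" (len 16), cursors c1@6 c4@6 c2@10 c3@14, authorship 141414.222.333..
Authorship (.=original, N=cursor N): 1 4 1 4 1 4 . 2 2 2 . 3 3 3 . .
Index 8: author = 2

Answer: cursor 2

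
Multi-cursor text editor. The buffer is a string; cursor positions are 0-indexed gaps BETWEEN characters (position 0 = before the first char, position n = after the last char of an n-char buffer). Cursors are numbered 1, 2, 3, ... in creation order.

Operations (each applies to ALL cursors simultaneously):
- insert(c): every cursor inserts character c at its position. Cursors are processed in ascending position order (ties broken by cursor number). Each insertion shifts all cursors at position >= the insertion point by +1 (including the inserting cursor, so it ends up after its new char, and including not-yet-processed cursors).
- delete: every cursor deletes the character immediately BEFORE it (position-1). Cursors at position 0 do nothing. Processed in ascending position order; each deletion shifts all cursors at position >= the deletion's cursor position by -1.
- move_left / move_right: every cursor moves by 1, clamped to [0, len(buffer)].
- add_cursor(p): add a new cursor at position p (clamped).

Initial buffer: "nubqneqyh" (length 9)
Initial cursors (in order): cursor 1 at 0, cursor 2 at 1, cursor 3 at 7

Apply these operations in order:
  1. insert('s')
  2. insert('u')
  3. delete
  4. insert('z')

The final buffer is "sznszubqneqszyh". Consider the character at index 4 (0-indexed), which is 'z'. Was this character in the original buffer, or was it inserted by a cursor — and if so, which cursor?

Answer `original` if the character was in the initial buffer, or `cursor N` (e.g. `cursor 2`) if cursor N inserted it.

Answer: cursor 2

Derivation:
After op 1 (insert('s')): buffer="snsubqneqsyh" (len 12), cursors c1@1 c2@3 c3@10, authorship 1.2......3..
After op 2 (insert('u')): buffer="sunsuubqneqsuyh" (len 15), cursors c1@2 c2@5 c3@13, authorship 11.22......33..
After op 3 (delete): buffer="snsubqneqsyh" (len 12), cursors c1@1 c2@3 c3@10, authorship 1.2......3..
After op 4 (insert('z')): buffer="sznszubqneqszyh" (len 15), cursors c1@2 c2@5 c3@13, authorship 11.22......33..
Authorship (.=original, N=cursor N): 1 1 . 2 2 . . . . . . 3 3 . .
Index 4: author = 2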